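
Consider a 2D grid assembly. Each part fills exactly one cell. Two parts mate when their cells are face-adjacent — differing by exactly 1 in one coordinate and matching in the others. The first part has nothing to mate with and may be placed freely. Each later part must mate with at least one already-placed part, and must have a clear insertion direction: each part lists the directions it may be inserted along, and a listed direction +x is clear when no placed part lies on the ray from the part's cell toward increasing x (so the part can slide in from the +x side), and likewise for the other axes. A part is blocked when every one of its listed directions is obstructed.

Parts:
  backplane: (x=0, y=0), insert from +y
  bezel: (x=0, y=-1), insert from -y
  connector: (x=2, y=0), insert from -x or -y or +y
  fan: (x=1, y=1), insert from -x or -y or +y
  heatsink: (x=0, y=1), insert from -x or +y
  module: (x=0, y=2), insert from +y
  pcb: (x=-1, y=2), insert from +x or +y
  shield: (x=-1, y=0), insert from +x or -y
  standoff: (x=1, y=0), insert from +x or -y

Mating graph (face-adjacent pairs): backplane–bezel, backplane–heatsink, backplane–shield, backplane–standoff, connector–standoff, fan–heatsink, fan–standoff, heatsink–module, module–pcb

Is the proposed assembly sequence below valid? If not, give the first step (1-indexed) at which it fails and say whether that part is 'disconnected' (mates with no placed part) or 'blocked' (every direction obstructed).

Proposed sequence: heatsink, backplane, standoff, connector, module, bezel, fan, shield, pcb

1. heatsink@(0, 1) [-x clear] — {heatsink}
2. backplane@(0, 0) — +y all obstructed ⇒ blocked

Invalid at step 2 (blocked)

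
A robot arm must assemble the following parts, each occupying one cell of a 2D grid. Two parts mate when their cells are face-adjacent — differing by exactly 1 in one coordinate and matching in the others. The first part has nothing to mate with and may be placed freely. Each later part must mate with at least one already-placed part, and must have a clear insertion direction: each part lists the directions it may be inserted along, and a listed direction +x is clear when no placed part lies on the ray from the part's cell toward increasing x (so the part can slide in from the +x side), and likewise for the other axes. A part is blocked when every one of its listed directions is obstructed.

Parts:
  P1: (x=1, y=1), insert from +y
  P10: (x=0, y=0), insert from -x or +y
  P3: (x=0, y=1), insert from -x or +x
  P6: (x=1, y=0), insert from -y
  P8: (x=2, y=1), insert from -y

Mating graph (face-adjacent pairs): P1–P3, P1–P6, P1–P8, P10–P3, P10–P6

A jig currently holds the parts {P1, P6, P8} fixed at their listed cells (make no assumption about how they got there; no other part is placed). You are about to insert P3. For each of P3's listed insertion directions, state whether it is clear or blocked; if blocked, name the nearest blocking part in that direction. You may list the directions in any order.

-x: ray from P3(0, 1) has no placed part ⇒ clear
+x: nearest on ray is P1@(1, 1) ⇒ blocked

+x: blocked by P1; -x: clear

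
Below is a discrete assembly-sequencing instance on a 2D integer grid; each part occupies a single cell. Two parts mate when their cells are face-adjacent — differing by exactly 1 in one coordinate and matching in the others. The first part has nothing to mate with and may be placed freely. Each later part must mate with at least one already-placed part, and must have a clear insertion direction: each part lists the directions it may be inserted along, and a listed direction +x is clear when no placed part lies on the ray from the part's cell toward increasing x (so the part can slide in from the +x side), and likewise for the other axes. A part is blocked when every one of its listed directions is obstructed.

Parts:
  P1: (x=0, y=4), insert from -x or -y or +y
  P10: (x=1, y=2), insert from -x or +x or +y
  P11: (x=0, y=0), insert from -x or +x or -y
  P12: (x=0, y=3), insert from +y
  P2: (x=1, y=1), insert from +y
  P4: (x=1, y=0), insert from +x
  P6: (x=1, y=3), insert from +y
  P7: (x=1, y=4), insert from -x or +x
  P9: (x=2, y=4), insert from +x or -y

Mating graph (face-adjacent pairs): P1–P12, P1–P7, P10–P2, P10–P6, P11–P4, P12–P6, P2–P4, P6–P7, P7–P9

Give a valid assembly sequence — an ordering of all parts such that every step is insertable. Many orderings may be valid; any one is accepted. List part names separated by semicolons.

P2; P10; P6; P12; P1; P7; P9; P4; P11

1. P2@(1, 1) [+y clear] — {P2}
2. P10@(1, 2) [-x clear] — {P10, P2}
3. P6@(1, 3) [+y clear] — {P10, P2, P6}
4. P12@(0, 3) [+y clear] — {P10, P12, P2, P6}
5. P1@(0, 4) [-x clear] — {P1, P10, P12, P2, P6}
6. P7@(1, 4) [+x clear] — {P1, P10, P12, P2, P6, P7}
7. P9@(2, 4) [+x clear] — {P1, P10, P12, P2, P6, P7, P9}
8. P4@(1, 0) [+x clear] — {P1, P10, P12, P2, P4, P6, P7, P9}
9. P11@(0, 0) [-x clear] — {P1, P10, P11, P12, P2, P4, P6, P7, P9}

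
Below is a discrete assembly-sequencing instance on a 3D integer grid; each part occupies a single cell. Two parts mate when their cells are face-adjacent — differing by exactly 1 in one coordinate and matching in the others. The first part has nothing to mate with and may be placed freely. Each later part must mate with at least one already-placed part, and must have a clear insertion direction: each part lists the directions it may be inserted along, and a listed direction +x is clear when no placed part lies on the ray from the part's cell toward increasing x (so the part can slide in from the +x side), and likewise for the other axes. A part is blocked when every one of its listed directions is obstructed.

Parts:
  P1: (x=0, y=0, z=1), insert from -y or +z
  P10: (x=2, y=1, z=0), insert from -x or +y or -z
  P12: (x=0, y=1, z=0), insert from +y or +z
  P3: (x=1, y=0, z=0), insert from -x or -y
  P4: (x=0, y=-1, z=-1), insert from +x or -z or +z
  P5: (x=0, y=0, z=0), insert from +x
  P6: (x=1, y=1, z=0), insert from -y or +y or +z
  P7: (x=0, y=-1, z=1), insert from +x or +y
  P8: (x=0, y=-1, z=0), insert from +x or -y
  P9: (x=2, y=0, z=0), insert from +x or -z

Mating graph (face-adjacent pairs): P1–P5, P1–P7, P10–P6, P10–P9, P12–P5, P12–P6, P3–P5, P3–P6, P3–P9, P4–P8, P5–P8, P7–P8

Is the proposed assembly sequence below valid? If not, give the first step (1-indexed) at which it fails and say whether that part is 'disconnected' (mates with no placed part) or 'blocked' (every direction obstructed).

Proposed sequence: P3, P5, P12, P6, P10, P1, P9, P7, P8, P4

Invalid at step 2 (blocked)

1. P3@(1, 0, 0) [-x clear] — {P3}
2. P5@(0, 0, 0) — +x all obstructed ⇒ blocked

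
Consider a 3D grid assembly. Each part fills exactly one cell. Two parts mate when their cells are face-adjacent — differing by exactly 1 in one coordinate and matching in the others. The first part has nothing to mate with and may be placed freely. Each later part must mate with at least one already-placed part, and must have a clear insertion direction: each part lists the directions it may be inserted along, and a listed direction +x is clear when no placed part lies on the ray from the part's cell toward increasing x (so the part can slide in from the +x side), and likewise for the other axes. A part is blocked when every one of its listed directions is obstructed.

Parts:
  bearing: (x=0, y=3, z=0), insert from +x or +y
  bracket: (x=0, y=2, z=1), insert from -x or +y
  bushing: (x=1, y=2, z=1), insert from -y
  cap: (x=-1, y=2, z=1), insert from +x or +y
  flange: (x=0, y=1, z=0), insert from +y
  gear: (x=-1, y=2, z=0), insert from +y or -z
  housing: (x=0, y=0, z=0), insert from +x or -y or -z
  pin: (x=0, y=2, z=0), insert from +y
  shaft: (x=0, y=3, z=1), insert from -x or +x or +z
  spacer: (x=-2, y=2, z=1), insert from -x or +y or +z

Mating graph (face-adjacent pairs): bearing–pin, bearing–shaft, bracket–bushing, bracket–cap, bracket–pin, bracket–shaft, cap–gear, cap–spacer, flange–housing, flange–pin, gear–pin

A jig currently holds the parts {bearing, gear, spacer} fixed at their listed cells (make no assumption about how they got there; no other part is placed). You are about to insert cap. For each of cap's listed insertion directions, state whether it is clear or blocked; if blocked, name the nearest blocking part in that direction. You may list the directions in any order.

+x: ray from cap(-1, 2, 1) has no placed part ⇒ clear
+y: ray from cap(-1, 2, 1) has no placed part ⇒ clear

+x: clear; +y: clear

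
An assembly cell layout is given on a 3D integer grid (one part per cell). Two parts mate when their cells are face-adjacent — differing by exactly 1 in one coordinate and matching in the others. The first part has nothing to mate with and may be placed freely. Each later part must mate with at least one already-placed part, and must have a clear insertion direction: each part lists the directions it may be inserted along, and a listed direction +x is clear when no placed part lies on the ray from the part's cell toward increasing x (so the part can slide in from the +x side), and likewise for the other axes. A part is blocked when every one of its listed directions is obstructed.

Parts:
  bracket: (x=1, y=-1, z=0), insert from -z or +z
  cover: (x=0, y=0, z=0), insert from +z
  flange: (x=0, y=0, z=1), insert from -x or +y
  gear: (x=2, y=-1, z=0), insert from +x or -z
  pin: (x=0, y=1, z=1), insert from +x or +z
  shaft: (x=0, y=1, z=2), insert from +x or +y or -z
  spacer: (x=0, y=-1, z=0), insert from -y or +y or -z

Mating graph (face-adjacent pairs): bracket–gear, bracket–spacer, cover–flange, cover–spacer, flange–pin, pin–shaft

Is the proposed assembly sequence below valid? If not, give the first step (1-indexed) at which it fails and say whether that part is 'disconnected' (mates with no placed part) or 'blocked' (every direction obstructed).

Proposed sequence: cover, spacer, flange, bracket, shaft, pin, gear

1. cover@(0, 0, 0) [+z clear] — {cover}
2. spacer@(0, -1, 0) [-y clear] — {cover, spacer}
3. flange@(0, 0, 1) [-x clear] — {cover, flange, spacer}
4. bracket@(1, -1, 0) [-z clear] — {bracket, cover, flange, spacer}
5. shaft@(0, 1, 2) — no placed neighbour ⇒ disconnected

Invalid at step 5 (disconnected)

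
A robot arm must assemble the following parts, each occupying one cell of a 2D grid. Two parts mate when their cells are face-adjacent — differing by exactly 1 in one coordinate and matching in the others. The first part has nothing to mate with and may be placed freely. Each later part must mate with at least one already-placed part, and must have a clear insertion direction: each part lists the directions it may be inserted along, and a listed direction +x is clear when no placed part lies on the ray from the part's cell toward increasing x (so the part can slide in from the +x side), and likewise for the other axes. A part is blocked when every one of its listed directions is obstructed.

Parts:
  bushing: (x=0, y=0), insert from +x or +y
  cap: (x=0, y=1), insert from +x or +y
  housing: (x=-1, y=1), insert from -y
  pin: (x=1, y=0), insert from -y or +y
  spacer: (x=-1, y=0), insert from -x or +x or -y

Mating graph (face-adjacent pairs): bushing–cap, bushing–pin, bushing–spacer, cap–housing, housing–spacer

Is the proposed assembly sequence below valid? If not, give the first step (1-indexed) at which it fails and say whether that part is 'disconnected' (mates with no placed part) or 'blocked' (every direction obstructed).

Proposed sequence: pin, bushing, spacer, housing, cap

Invalid at step 4 (blocked)

1. pin@(1, 0) [-y clear] — {pin}
2. bushing@(0, 0) [+y clear] — {bushing, pin}
3. spacer@(-1, 0) [-x clear] — {bushing, pin, spacer}
4. housing@(-1, 1) — -y all obstructed ⇒ blocked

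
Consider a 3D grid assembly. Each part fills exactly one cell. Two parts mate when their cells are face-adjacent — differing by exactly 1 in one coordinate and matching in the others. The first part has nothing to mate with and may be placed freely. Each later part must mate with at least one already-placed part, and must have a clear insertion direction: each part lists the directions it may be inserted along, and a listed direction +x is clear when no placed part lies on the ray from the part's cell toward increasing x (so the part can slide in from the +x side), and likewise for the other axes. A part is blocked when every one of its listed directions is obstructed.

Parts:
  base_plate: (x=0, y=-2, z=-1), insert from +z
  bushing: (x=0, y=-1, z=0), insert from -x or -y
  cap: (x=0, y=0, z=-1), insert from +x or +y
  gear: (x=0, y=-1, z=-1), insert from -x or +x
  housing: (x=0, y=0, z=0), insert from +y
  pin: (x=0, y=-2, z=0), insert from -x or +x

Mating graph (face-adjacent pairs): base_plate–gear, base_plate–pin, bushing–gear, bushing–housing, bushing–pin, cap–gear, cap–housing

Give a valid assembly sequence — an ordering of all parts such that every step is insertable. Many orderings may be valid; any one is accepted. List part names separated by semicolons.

1. base_plate@(0, -2, -1) [+z clear] — {base_plate}
2. gear@(0, -1, -1) [-x clear] — {base_plate, gear}
3. pin@(0, -2, 0) [-x clear] — {base_plate, gear, pin}
4. bushing@(0, -1, 0) [-x clear] — {base_plate, bushing, gear, pin}
5. cap@(0, 0, -1) [+x clear] — {base_plate, bushing, cap, gear, pin}
6. housing@(0, 0, 0) [+y clear] — {base_plate, bushing, cap, gear, housing, pin}

base_plate; gear; pin; bushing; cap; housing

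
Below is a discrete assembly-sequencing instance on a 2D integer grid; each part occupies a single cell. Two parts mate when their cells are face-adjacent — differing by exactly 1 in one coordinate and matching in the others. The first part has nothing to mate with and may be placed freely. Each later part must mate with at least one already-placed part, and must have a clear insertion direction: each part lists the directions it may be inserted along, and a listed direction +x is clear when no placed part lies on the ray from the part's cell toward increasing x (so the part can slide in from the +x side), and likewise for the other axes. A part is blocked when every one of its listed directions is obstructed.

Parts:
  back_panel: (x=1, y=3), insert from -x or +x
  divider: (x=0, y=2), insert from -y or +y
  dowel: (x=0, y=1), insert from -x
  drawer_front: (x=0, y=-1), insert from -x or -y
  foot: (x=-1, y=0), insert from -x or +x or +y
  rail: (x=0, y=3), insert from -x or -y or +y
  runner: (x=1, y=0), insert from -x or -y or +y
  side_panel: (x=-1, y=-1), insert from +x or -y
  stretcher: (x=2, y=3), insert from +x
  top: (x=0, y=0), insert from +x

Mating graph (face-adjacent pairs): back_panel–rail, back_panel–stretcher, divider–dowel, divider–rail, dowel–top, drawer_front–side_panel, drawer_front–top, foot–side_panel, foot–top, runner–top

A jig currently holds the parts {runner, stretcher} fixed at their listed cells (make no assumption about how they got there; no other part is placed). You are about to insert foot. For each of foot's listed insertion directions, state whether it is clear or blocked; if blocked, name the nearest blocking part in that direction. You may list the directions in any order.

+x: blocked by runner; +y: clear; -x: clear

-x: ray from foot(-1, 0) has no placed part ⇒ clear
+x: nearest on ray is runner@(1, 0) ⇒ blocked
+y: ray from foot(-1, 0) has no placed part ⇒ clear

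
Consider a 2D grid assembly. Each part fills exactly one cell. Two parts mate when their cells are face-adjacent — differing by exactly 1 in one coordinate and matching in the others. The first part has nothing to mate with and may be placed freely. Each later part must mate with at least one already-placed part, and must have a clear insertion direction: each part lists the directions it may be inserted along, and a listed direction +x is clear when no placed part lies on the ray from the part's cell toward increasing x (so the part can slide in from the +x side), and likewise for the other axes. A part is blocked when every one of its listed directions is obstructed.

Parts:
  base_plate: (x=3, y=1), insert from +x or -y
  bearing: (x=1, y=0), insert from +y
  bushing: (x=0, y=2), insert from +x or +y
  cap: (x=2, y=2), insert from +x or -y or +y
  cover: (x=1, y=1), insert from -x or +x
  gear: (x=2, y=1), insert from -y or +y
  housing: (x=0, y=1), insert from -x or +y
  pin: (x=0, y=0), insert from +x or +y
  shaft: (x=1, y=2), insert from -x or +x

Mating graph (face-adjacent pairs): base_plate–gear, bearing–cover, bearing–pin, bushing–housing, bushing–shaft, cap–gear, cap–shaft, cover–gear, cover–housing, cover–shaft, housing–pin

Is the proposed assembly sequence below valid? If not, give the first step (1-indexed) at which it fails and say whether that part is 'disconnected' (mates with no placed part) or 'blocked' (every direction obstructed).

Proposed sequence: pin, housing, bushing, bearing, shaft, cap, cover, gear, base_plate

Valid

1. pin@(0, 0) [+x clear] — {pin}
2. housing@(0, 1) [-x clear] — {housing, pin}
3. bushing@(0, 2) [+x clear] — {bushing, housing, pin}
4. bearing@(1, 0) [+y clear] — {bearing, bushing, housing, pin}
5. shaft@(1, 2) [+x clear] — {bearing, bushing, housing, pin, shaft}
6. cap@(2, 2) [+x clear] — {bearing, bushing, cap, housing, pin, shaft}
7. cover@(1, 1) [+x clear] — {bearing, bushing, cap, cover, housing, pin, shaft}
8. gear@(2, 1) [-y clear] — {bearing, bushing, cap, cover, gear, housing, pin, shaft}
9. base_plate@(3, 1) [+x clear] — {base_plate, bearing, bushing, cap, cover, gear, housing, pin, shaft}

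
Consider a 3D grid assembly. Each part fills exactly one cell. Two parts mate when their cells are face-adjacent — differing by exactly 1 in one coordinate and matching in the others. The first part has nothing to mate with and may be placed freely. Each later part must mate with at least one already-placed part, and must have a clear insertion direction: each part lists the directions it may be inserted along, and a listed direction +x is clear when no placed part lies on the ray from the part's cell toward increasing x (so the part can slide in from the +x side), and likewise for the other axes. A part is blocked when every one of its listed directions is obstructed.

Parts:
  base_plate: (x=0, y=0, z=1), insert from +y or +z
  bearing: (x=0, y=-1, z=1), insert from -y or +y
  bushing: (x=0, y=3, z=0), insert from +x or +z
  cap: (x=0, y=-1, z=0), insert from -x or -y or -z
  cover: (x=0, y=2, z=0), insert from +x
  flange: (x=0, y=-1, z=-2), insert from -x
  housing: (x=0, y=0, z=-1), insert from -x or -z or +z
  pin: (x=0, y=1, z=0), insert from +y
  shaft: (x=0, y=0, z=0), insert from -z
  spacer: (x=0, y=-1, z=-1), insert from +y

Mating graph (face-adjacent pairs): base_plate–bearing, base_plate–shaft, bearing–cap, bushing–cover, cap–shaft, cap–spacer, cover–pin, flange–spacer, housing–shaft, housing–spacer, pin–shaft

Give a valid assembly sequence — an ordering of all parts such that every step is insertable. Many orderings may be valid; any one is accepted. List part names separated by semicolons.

1. pin@(0, 1, 0) [+y clear] — {pin}
2. shaft@(0, 0, 0) [-z clear] — {pin, shaft}
3. base_plate@(0, 0, 1) [+y clear] — {base_plate, pin, shaft}
4. cover@(0, 2, 0) [+x clear] — {base_plate, cover, pin, shaft}
5. bushing@(0, 3, 0) [+x clear] — {base_plate, bushing, cover, pin, shaft}
6. cap@(0, -1, 0) [-x clear] — {base_plate, bushing, cap, cover, pin, shaft}
7. spacer@(0, -1, -1) [+y clear] — {base_plate, bushing, cap, cover, pin, shaft, spacer}
8. flange@(0, -1, -2) [-x clear] — {base_plate, bushing, cap, cover, flange, pin, shaft, spacer}
9. housing@(0, 0, -1) [-x clear] — {base_plate, bushing, cap, cover, flange, housing, pin, shaft, spacer}
10. bearing@(0, -1, 1) [-y clear] — {base_plate, bearing, bushing, cap, cover, flange, housing, pin, shaft, spacer}

pin; shaft; base_plate; cover; bushing; cap; spacer; flange; housing; bearing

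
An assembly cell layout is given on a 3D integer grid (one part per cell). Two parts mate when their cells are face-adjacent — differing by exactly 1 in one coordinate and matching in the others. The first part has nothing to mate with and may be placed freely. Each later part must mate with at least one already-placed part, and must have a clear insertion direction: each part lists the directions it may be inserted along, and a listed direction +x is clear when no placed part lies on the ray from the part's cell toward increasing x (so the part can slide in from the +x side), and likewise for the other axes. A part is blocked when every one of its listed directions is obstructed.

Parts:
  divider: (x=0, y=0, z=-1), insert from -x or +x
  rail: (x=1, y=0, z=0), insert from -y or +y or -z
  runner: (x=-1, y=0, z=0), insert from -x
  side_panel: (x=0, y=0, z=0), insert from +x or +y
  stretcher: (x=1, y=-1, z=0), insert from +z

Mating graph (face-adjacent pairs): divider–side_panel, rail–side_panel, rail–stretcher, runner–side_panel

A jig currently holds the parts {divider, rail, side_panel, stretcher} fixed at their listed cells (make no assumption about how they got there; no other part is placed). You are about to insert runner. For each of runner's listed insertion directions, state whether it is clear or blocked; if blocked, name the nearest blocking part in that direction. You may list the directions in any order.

-x: clear

-x: ray from runner(-1, 0, 0) has no placed part ⇒ clear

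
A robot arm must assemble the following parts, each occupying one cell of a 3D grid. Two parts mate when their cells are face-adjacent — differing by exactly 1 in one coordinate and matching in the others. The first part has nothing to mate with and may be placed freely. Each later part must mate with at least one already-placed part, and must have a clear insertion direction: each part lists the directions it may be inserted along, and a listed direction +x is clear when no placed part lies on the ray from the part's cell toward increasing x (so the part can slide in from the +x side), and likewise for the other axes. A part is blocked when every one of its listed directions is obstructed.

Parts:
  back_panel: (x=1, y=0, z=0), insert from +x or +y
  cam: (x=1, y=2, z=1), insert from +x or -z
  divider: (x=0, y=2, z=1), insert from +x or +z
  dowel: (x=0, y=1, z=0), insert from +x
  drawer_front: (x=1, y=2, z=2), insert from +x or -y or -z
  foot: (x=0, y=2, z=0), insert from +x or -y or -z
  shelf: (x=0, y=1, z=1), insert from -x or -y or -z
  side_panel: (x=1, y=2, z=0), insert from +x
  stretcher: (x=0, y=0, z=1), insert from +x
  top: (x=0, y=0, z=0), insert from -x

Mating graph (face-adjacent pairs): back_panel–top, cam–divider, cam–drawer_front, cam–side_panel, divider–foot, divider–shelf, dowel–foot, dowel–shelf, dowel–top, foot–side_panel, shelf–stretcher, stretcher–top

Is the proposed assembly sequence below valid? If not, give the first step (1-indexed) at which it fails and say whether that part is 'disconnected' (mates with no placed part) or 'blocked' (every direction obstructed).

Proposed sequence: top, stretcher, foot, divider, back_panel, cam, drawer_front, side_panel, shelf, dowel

Invalid at step 3 (disconnected)

1. top@(0, 0, 0) [-x clear] — {top}
2. stretcher@(0, 0, 1) [+x clear] — {stretcher, top}
3. foot@(0, 2, 0) — no placed neighbour ⇒ disconnected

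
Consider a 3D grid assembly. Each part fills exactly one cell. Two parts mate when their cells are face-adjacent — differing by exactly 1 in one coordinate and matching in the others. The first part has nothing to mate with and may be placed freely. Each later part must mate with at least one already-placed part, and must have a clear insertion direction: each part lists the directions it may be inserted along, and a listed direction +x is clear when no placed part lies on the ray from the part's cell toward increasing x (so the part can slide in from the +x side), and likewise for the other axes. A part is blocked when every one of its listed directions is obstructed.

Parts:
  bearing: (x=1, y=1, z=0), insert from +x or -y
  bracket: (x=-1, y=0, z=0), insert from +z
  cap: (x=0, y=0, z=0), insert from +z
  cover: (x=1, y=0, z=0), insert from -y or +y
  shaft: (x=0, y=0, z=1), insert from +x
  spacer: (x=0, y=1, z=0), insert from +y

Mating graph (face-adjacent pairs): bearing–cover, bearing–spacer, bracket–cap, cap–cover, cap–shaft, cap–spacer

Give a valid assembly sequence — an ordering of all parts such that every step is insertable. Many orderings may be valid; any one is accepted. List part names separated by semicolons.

1. cover@(1, 0, 0) [-y clear] — {cover}
2. cap@(0, 0, 0) [+z clear] — {cap, cover}
3. spacer@(0, 1, 0) [+y clear] — {cap, cover, spacer}
4. bearing@(1, 1, 0) [+x clear] — {bearing, cap, cover, spacer}
5. shaft@(0, 0, 1) [+x clear] — {bearing, cap, cover, shaft, spacer}
6. bracket@(-1, 0, 0) [+z clear] — {bearing, bracket, cap, cover, shaft, spacer}

cover; cap; spacer; bearing; shaft; bracket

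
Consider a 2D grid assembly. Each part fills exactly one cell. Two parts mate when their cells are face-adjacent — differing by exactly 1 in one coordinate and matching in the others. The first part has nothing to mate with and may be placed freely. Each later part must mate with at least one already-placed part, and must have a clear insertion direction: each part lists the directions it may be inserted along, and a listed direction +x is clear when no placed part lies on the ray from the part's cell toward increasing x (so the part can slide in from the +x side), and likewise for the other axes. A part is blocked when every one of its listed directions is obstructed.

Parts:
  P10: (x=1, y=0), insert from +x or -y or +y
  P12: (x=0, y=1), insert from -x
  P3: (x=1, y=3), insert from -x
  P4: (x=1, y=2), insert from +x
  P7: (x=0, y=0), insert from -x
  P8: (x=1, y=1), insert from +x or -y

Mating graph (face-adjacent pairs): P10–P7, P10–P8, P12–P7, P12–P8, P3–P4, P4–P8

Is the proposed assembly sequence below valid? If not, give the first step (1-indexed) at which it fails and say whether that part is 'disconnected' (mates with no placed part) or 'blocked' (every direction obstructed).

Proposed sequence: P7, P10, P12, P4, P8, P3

Invalid at step 4 (disconnected)

1. P7@(0, 0) [-x clear] — {P7}
2. P10@(1, 0) [+x clear] — {P10, P7}
3. P12@(0, 1) [-x clear] — {P10, P12, P7}
4. P4@(1, 2) — no placed neighbour ⇒ disconnected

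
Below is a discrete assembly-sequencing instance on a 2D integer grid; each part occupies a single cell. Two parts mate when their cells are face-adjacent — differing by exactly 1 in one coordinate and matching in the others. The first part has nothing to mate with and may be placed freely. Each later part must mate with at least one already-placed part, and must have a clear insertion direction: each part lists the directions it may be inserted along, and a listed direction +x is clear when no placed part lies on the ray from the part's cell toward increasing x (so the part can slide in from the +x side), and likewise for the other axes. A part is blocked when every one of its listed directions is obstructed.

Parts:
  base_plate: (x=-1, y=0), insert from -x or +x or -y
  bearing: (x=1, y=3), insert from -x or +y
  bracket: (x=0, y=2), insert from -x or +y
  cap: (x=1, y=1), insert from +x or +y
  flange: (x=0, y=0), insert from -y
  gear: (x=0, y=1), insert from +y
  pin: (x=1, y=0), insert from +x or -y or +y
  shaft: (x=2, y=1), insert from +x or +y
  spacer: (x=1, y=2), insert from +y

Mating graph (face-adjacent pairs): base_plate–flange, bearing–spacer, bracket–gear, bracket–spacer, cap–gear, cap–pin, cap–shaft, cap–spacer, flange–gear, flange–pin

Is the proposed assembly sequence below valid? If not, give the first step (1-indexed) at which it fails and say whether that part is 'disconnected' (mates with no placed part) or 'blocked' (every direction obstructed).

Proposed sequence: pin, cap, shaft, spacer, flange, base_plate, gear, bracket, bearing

Valid

1. pin@(1, 0) [+x clear] — {pin}
2. cap@(1, 1) [+x clear] — {cap, pin}
3. shaft@(2, 1) [+x clear] — {cap, pin, shaft}
4. spacer@(1, 2) [+y clear] — {cap, pin, shaft, spacer}
5. flange@(0, 0) [-y clear] — {cap, flange, pin, shaft, spacer}
6. base_plate@(-1, 0) [-x clear] — {base_plate, cap, flange, pin, shaft, spacer}
7. gear@(0, 1) [+y clear] — {base_plate, cap, flange, gear, pin, shaft, spacer}
8. bracket@(0, 2) [-x clear] — {base_plate, bracket, cap, flange, gear, pin, shaft, spacer}
9. bearing@(1, 3) [-x clear] — {base_plate, bearing, bracket, cap, flange, gear, pin, shaft, spacer}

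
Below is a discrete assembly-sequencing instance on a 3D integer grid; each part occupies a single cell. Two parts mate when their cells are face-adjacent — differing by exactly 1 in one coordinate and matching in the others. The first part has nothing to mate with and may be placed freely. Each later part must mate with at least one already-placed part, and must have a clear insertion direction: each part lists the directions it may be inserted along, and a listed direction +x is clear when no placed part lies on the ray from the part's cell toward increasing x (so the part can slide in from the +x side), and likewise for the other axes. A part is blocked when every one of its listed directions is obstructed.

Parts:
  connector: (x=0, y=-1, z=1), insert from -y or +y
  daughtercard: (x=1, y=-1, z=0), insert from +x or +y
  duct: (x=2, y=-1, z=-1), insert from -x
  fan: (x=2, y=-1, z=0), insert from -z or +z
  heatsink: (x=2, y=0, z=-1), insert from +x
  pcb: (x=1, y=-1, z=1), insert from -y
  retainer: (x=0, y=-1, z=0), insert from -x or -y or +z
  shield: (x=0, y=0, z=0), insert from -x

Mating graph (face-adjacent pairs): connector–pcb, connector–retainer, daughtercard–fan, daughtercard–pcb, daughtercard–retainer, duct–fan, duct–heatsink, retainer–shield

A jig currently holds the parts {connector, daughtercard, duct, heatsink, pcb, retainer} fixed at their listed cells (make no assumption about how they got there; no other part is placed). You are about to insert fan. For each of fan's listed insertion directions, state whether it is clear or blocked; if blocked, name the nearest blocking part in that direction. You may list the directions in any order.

-z: nearest on ray is duct@(2, -1, -1) ⇒ blocked
+z: ray from fan(2, -1, 0) has no placed part ⇒ clear

+z: clear; -z: blocked by duct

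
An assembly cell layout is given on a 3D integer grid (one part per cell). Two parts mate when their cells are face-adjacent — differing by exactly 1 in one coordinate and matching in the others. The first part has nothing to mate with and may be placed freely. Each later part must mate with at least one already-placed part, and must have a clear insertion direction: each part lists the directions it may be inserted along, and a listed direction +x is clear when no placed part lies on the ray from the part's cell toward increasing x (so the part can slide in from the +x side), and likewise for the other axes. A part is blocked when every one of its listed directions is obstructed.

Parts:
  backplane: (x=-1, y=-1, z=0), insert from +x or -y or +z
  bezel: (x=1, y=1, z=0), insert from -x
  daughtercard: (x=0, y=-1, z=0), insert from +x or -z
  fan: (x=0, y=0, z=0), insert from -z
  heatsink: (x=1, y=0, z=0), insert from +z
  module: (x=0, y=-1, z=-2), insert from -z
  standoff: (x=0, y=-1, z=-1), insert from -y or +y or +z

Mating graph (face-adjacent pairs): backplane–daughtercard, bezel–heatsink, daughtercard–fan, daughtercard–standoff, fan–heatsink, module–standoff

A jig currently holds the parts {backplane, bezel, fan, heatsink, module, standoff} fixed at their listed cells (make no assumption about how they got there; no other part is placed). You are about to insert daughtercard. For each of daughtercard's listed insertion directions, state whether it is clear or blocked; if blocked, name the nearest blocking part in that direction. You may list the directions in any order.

+x: clear; -z: blocked by standoff

+x: ray from daughtercard(0, -1, 0) has no placed part ⇒ clear
-z: nearest on ray is standoff@(0, -1, -1) ⇒ blocked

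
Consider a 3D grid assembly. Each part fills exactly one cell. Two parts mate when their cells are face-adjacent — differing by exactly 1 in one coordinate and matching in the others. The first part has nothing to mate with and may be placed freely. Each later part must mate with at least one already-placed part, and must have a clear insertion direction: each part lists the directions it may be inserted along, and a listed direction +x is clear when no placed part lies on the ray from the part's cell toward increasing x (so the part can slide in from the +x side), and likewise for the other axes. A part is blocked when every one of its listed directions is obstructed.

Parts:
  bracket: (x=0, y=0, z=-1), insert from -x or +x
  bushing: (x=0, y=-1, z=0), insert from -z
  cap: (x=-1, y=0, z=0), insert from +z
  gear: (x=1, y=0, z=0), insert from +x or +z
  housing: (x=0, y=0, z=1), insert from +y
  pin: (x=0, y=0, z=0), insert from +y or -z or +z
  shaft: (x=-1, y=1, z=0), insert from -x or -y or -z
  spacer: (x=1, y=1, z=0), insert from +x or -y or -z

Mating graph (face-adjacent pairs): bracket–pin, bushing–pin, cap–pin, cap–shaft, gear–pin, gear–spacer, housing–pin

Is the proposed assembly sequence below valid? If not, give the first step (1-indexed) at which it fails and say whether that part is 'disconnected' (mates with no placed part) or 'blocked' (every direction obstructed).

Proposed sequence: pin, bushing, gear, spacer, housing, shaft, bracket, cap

Invalid at step 6 (disconnected)

1. pin@(0, 0, 0) [+y clear] — {pin}
2. bushing@(0, -1, 0) [-z clear] — {bushing, pin}
3. gear@(1, 0, 0) [+x clear] — {bushing, gear, pin}
4. spacer@(1, 1, 0) [+x clear] — {bushing, gear, pin, spacer}
5. housing@(0, 0, 1) [+y clear] — {bushing, gear, housing, pin, spacer}
6. shaft@(-1, 1, 0) — no placed neighbour ⇒ disconnected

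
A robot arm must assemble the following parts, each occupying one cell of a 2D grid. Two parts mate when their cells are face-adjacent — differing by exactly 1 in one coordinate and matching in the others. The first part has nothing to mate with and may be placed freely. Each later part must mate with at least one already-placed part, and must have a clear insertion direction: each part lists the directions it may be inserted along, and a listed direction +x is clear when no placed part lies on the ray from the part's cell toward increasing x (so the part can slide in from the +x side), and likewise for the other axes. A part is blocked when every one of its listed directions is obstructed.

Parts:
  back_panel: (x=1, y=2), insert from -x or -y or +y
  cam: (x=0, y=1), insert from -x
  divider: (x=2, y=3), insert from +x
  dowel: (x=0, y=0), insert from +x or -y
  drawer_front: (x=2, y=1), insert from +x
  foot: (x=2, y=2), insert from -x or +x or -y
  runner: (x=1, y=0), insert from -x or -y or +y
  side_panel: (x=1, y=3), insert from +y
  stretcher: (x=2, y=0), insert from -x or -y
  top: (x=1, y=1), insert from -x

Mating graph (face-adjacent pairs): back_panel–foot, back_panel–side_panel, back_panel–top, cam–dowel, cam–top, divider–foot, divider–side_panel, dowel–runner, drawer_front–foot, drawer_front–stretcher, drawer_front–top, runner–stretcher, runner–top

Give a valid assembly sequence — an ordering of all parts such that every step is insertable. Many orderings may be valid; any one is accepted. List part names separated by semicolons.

1. side_panel@(1, 3) [+y clear] — {side_panel}
2. back_panel@(1, 2) [-x clear] — {back_panel, side_panel}
3. top@(1, 1) [-x clear] — {back_panel, side_panel, top}
4. runner@(1, 0) [-x clear] — {back_panel, runner, side_panel, top}
5. stretcher@(2, 0) [-y clear] — {back_panel, runner, side_panel, stretcher, top}
6. dowel@(0, 0) [-y clear] — {back_panel, dowel, runner, side_panel, stretcher, top}
7. drawer_front@(2, 1) [+x clear] — {back_panel, dowel, drawer_front, runner, side_panel, stretcher, top}
8. divider@(2, 3) [+x clear] — {back_panel, divider, dowel, drawer_front, runner, side_panel, stretcher, top}
9. foot@(2, 2) [+x clear] — {back_panel, divider, dowel, drawer_front, foot, runner, side_panel, stretcher, top}
10. cam@(0, 1) [-x clear] — {back_panel, cam, divider, dowel, drawer_front, foot, runner, side_panel, stretcher, top}

side_panel; back_panel; top; runner; stretcher; dowel; drawer_front; divider; foot; cam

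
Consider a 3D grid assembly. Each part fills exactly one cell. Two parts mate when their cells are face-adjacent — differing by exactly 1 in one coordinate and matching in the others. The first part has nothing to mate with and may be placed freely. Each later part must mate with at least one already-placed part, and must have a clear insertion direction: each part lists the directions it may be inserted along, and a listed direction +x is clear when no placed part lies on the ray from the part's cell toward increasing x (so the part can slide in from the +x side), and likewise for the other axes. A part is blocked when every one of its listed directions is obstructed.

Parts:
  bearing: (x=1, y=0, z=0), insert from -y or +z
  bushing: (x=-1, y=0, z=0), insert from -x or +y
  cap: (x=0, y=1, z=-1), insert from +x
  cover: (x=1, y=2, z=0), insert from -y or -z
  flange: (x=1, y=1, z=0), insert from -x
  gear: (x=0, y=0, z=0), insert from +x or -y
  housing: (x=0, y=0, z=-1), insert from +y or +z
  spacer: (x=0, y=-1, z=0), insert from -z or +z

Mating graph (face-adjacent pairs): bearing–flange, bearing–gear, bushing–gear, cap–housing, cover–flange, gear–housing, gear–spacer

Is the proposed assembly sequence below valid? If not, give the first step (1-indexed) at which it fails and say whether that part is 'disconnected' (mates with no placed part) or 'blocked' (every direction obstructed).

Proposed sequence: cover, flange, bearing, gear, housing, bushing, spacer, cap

1. cover@(1, 2, 0) [-y clear] — {cover}
2. flange@(1, 1, 0) [-x clear] — {cover, flange}
3. bearing@(1, 0, 0) [-y clear] — {bearing, cover, flange}
4. gear@(0, 0, 0) [-y clear] — {bearing, cover, flange, gear}
5. housing@(0, 0, -1) [+y clear] — {bearing, cover, flange, gear, housing}
6. bushing@(-1, 0, 0) [-x clear] — {bearing, bushing, cover, flange, gear, housing}
7. spacer@(0, -1, 0) [-z clear] — {bearing, bushing, cover, flange, gear, housing, spacer}
8. cap@(0, 1, -1) [+x clear] — {bearing, bushing, cap, cover, flange, gear, housing, spacer}

Valid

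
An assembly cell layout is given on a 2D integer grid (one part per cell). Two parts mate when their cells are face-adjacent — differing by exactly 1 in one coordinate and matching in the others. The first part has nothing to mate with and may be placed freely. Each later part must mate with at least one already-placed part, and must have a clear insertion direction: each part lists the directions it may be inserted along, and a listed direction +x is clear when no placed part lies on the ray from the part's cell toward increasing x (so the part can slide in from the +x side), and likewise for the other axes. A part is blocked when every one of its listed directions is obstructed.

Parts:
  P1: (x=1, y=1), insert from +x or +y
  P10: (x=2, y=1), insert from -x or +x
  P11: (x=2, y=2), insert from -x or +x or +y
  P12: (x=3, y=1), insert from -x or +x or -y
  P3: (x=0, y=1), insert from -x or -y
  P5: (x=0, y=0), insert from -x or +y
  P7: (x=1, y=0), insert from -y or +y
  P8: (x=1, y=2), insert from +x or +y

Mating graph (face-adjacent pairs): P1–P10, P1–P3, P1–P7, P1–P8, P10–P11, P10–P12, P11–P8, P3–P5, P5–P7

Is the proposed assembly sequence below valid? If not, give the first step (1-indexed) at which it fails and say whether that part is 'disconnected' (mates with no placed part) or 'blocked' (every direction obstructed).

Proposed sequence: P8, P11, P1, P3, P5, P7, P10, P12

1. P8@(1, 2) [+x clear] — {P8}
2. P11@(2, 2) [+x clear] — {P11, P8}
3. P1@(1, 1) [+x clear] — {P1, P11, P8}
4. P3@(0, 1) [-x clear] — {P1, P11, P3, P8}
5. P5@(0, 0) [-x clear] — {P1, P11, P3, P5, P8}
6. P7@(1, 0) [-y clear] — {P1, P11, P3, P5, P7, P8}
7. P10@(2, 1) [+x clear] — {P1, P10, P11, P3, P5, P7, P8}
8. P12@(3, 1) [+x clear] — {P1, P10, P11, P12, P3, P5, P7, P8}

Valid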